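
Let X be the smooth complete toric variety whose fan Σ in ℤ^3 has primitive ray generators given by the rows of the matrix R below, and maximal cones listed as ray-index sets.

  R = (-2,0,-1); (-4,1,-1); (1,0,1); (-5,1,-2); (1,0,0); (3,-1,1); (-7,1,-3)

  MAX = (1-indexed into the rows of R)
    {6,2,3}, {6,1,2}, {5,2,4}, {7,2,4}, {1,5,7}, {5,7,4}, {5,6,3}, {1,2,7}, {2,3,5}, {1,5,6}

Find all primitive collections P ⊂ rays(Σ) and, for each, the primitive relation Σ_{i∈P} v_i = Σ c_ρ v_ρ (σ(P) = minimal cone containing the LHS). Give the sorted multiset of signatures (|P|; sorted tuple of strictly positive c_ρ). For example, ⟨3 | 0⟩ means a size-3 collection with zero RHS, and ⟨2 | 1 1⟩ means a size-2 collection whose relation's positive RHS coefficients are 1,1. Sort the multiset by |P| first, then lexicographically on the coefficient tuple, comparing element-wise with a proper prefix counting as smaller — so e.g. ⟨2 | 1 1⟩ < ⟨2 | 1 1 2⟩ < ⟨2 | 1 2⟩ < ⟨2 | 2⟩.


9 minimal non-faces of Δ(Σ) (on 7 rays):

  {1,4}:  v_{1} + v_{4} = v_{7} — sig = ⟨2 | 1⟩
  {3,4}:  v_{3} + v_{4} = v_{2} — sig = ⟨2 | 1⟩
  {4,6}:  v_{4} + v_{6} = v_{1} — sig = ⟨2 | 1⟩
  {1,3}:  v_{1} + v_{3} = v_{2} + v_{6} — sig = ⟨2 | 1 1⟩
  {3,7}:  v_{3} + v_{7} = v_{1} + v_{2} — sig = ⟨2 | 1 1⟩
  {6,7}:  v_{6} + v_{7} = 2·v_{1} — sig = ⟨2 | 2⟩
  {2,5,6}:  v_{2} + v_{5} + v_{6} = 0 — sig = ⟨3 | 0⟩
  {1,2,5}:  v_{1} + v_{2} + v_{5} = v_{4} — sig = ⟨3 | 1⟩
  {2,5,7}:  v_{2} + v_{5} + v_{7} = 2·v_{4} — sig = ⟨3 | 2⟩

so the primitive-relation signature multiset is
[⟨2 | 1⟩, ⟨2 | 1⟩, ⟨2 | 1⟩, ⟨2 | 1 1⟩, ⟨2 | 1 1⟩, ⟨2 | 2⟩, ⟨3 | 0⟩, ⟨3 | 1⟩, ⟨3 | 2⟩]


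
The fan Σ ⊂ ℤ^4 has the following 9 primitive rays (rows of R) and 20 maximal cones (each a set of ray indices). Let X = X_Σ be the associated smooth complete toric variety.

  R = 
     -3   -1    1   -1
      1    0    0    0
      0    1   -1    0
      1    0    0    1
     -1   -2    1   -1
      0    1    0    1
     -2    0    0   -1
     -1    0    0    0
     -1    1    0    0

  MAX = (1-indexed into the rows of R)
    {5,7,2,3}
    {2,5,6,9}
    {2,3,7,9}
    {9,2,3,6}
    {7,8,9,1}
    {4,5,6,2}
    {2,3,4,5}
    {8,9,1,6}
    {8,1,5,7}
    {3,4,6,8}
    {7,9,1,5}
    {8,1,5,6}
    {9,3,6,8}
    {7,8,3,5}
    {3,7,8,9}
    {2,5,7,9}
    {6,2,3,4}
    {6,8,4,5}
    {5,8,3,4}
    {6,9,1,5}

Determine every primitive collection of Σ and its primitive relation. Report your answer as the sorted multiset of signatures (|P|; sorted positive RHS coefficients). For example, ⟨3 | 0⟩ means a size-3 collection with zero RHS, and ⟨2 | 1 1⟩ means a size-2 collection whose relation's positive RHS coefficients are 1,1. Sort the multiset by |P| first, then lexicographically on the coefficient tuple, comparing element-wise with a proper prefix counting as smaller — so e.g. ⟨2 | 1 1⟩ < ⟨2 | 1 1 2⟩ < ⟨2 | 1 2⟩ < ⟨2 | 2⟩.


10 minimal non-faces of Δ(Σ) (on 9 rays):

  • {2,8}:  v_{2} + v_{8} = 0  ⇒ sig = ⟨2 | 0⟩
  • {4,7}:  v_{4} + v_{7} = v_{8}  ⇒ sig = ⟨2 | 1⟩
  • {4,9}:  v_{4} + v_{9} = v_{6}  ⇒ sig = ⟨2 | 1⟩
  • {1,2}:  v_{1} + v_{2} = v_{5} + v_{9}  ⇒ sig = ⟨2 | 1 1⟩
  • {1,3}:  v_{1} + v_{3} = v_{7} + v_{8}  ⇒ sig = ⟨2 | 1 1⟩
  • {6,7}:  v_{6} + v_{7} = v_{8} + v_{9}  ⇒ sig = ⟨2 | 1 1⟩
  • {1,4}:  v_{1} + v_{4} = v_{5} + v_{6} + v_{8}  ⇒ sig = ⟨2 | 1 1 1⟩
  • {3,5,6}:  v_{3} + v_{5} + v_{6} = v_{8}  ⇒ sig = ⟨3 | 1⟩
  • {3,5,9}:  v_{3} + v_{5} + v_{9} = v_{7}  ⇒ sig = ⟨3 | 1⟩
  • {5,8,9}:  v_{5} + v_{8} + v_{9} = v_{1}  ⇒ sig = ⟨3 | 1⟩

Hence PRS(X_Σ) =
    |P|=2: 7 collections, coeffs (), (1), (1), (1,1), (1,1), (1,1), (1,1,1)
    |P|=3: 3 collections, coeffs (1), (1), (1)


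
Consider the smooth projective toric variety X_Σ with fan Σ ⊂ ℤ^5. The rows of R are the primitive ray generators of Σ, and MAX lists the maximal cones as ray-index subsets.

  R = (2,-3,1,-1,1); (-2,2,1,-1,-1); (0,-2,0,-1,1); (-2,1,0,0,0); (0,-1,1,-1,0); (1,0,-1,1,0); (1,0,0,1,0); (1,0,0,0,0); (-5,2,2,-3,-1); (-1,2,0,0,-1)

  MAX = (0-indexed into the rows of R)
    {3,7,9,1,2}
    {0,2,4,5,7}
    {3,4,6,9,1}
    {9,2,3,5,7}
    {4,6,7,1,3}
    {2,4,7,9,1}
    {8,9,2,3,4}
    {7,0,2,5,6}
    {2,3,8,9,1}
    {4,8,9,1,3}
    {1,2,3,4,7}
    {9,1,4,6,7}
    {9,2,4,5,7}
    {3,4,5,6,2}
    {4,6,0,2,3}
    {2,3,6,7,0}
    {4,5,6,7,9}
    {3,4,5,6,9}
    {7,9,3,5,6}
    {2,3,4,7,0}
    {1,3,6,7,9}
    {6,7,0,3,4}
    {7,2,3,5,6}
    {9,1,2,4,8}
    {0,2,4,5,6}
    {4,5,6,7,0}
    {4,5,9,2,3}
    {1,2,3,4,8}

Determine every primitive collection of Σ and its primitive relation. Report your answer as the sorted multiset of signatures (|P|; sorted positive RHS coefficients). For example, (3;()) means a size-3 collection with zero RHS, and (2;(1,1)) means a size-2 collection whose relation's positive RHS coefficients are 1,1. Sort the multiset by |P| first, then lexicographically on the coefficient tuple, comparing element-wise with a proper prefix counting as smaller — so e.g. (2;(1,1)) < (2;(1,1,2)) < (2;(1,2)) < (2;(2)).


Minimal non-faces — 14 found among 10 rays, 28 max cones:

  P={1,5}:  v_{1} + v_{5} = v_{9}  so sig = (2;(1))
  P={0,9}:  v_{0} + v_{9} = v_{4} + v_{7}  so sig = (2;(1,1))
  P={6,8}:  v_{6} + v_{8} = v_{1} + v_{3} + v_{4}  so sig = (2;(1,1,1))
  P={0,8}:  v_{0} + v_{8} = v_{1} + v_{2} + v_{3} + 2·v_{4} + v_{7}  so sig = (2;(1,1,1,1,2))
  P={5,8}:  v_{5} + v_{8} = v_{2} + v_{3} + v_{4} + 2·v_{9}  so sig = (2;(1,1,1,2))
  P={7,8}:  v_{7} + v_{8} = 2·v_{1} + v_{2}  so sig = (2;(1,2))
  P={0,1}:  v_{0} + v_{1} = v_{3} + 2·v_{4} + 2·v_{7}  so sig = (2;(1,2,2))
  P={2,6,9}:  v_{2} + v_{6} + v_{9} = 0  so sig = (3;())
  P={0,3,5}:  v_{0} + v_{3} + v_{5} = v_{2} + v_{6}  so sig = (3;(1,1))
  P={1,2,6}:  v_{1} + v_{2} + v_{6} = v_{3} + v_{4} + v_{7}  so sig = (3;(1,1,1))
  P={3,4,5,7}:  v_{3} + v_{4} + v_{5} + v_{7} = 0  so sig = (4;())
  P={2,4,6,7}:  v_{2} + v_{4} + v_{6} + v_{7} = v_{0}  so sig = (4;(1))
  P={3,4,7,9}:  v_{3} + v_{4} + v_{7} + v_{9} = v_{1}  so sig = (4;(1))
  P={1,2,3,4,9}:  v_{1} + v_{2} + v_{3} + v_{4} + v_{9} = v_{8}  so sig = (5;(1))

so the primitive-relation signature multiset is
{ (2;(1)),  (2;(1,1)),  (2;(1,1,1)),  (2;(1,1,1,1,2)),  (2;(1,1,1,2)),  (2;(1,2)),  (2;(1,2,2)),  (3;()),  (3;(1,1)),  (3;(1,1,1)),  (4;()),  (4;(1)) ×2,  (5;(1)) }


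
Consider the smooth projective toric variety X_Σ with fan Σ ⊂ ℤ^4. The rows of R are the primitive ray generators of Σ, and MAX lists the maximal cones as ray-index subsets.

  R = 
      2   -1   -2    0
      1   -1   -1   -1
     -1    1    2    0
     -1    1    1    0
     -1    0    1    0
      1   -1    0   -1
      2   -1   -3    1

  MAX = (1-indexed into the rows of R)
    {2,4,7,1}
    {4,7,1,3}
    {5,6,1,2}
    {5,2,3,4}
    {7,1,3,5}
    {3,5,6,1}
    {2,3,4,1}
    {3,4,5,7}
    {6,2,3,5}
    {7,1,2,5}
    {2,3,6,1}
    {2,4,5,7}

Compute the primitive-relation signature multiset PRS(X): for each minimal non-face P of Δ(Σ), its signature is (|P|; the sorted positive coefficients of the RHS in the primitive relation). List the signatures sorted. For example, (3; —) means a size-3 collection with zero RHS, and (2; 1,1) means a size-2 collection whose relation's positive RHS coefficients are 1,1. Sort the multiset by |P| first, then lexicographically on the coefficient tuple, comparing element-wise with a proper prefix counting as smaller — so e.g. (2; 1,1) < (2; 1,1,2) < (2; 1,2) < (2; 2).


Σ has 5 primitive collections:

  P = {4,6}:  v_{4} + v_{6} = v_{2} + v_{3} ; sig = (2; 1,1)
  P = {6,7}:  v_{6} + v_{7} = 2·v_{1} + v_{5} ; sig = (2; 1,2)
  P = {1,4,5}:  v_{1} + v_{4} + v_{5} = 0 ; sig = (3; —)
  P = {2,3,7}:  v_{2} + v_{3} + v_{7} = v_{1} ; sig = (3; 1)
  P = {1,2,3,5}:  v_{1} + v_{2} + v_{3} + v_{5} = v_{6} ; sig = (4; 1)

Sorted signature multiset PRS(X):
    |P|=2: 2 collections, coeffs (1,1), (1,2)
    |P|=3: 2 collections, coeffs (), (1)
    |P|=4: 1 collection, coeffs (1)


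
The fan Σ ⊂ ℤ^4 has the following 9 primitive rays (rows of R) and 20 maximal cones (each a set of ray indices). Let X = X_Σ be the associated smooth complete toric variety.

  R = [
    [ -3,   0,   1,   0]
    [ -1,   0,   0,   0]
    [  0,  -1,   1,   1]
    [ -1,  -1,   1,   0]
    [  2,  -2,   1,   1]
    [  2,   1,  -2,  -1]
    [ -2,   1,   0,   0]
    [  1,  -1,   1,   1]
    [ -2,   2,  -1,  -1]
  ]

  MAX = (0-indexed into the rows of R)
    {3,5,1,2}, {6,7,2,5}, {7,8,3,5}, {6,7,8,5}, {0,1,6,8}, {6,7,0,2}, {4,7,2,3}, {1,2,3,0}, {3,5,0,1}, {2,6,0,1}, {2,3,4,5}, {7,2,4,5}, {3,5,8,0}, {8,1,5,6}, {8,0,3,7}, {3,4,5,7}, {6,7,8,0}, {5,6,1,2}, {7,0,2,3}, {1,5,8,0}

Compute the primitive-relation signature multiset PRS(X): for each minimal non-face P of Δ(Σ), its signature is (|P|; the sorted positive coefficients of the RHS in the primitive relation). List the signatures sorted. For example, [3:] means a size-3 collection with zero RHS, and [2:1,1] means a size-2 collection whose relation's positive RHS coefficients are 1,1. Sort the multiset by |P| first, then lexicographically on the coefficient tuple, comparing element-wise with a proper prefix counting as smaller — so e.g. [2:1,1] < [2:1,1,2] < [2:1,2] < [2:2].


12 collections generate NE(X_Σ); each relation:

  {4,8}:  v_{4} + v_{8} = 0 ; sig = [2:]
  {1,7}:  v_{1} + v_{7} = v_{2} ; sig = [2:1]
  {2,8}:  v_{2} + v_{8} = v_{6} ; sig = [2:1]
  {3,6}:  v_{3} + v_{6} = v_{0} ; sig = [2:1]
  {4,6}:  v_{4} + v_{6} = v_{2} ; sig = [2:1]
  {0,4}:  v_{0} + v_{4} = v_{2} + v_{3} ; sig = [2:1,1]
  {1,4}:  v_{1} + v_{4} = 2·v_{2} + v_{3} + v_{5} ; sig = [2:1,1,2]
  {0,5,7}:  v_{0} + v_{5} + v_{7} = 0 ; sig = [3:]
  {0,2,5}:  v_{0} + v_{2} + v_{5} = v_{1} ; sig = [3:1]
  {0,5,6}:  v_{0} + v_{5} + v_{6} = v_{1} + v_{8} ; sig = [3:1,1]
  {1,3,8}:  v_{1} + v_{3} + v_{8} = 2·v_{0} + v_{5} ; sig = [3:1,2]
  {2,3,5,7}:  v_{2} + v_{3} + v_{5} + v_{7} = v_{4} ; sig = [4:1]

Sorted signature multiset PRS(X):
{ [2:],  [2:1] ×4,  [2:1,1],  [2:1,1,2],  [3:],  [3:1],  [3:1,1],  [3:1,2],  [4:1] }


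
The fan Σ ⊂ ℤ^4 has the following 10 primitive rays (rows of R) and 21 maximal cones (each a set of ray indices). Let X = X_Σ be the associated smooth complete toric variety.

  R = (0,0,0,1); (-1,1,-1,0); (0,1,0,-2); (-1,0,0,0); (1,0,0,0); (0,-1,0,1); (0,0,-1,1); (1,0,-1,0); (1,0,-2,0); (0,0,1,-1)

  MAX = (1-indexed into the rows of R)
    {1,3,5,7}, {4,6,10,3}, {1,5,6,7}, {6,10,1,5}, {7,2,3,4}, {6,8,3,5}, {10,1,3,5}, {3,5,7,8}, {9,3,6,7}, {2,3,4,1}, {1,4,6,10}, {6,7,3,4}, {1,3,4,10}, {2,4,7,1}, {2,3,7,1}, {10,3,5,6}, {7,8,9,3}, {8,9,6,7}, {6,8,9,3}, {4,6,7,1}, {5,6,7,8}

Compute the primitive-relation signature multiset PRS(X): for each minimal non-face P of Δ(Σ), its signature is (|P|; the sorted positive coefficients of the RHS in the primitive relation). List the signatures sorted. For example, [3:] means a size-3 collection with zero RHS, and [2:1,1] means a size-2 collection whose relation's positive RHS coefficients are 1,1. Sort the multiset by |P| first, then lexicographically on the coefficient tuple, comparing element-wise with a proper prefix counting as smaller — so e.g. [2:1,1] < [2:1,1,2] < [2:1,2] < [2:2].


|primitive collections| = 18. Relations:

  • {4,5}:  v_{4} + v_{5} = 0  ⟹  sig = [2:]
  • {7,10}:  v_{7} + v_{10} = 0  ⟹  sig = [2:]
  • {1,8}:  v_{1} + v_{8} = v_{5} + v_{7}  ⟹  sig = [2:1,1]
  • {1,9}:  v_{1} + v_{9} = v_{7} + v_{8}  ⟹  sig = [2:1,1]
  • {2,6}:  v_{2} + v_{6} = v_{4} + v_{7}  ⟹  sig = [2:1,1]
  • {2,5}:  v_{2} + v_{5} = v_{1} + v_{3} + v_{7}  ⟹  sig = [2:1,1,1]
  • {2,10}:  v_{2} + v_{10} = v_{1} + v_{3} + v_{4}  ⟹  sig = [2:1,1,1]
  • {4,8}:  v_{4} + v_{8} = v_{3} + v_{6} + v_{7}  ⟹  sig = [2:1,1,1]
  • {8,10}:  v_{8} + v_{10} = v_{3} + v_{5} + v_{6}  ⟹  sig = [2:1,1,1]
  • {9,10}:  v_{9} + v_{10} = v_{3} + v_{6} + v_{8}  ⟹  sig = [2:1,1,1]
  • {2,8}:  v_{2} + v_{8} = v_{3} + 2·v_{7}  ⟹  sig = [2:1,2]
  • {2,9}:  v_{2} + v_{9} = 2·v_{3} + v_{6} + 3·v_{7}  ⟹  sig = [2:1,2,3]
  • {5,9}:  v_{5} + v_{9} = 2·v_{8}  ⟹  sig = [2:2]
  • {4,9}:  v_{4} + v_{9} = 2·v_{3} + 2·v_{6} + 2·v_{7}  ⟹  sig = [2:2,2,2]
  • {1,3,6}:  v_{1} + v_{3} + v_{6} = 0  ⟹  sig = [3:]
  • {1,3,4,7}:  v_{1} + v_{3} + v_{4} + v_{7} = v_{2}  ⟹  sig = [4:1]
  • {3,5,6,7}:  v_{3} + v_{5} + v_{6} + v_{7} = v_{8}  ⟹  sig = [4:1]
  • {3,6,7,8}:  v_{3} + v_{6} + v_{7} + v_{8} = v_{9}  ⟹  sig = [4:1]

so the primitive-relation signature multiset is
    [2:]
    [2:]
    [2:1,1]
    [2:1,1]
    [2:1,1]
    [2:1,1,1]
    [2:1,1,1]
    [2:1,1,1]
    [2:1,1,1]
    [2:1,1,1]
    [2:1,2]
    [2:1,2,3]
    [2:2]
    [2:2,2,2]
    [3:]
    [4:1]
    [4:1]
    [4:1]


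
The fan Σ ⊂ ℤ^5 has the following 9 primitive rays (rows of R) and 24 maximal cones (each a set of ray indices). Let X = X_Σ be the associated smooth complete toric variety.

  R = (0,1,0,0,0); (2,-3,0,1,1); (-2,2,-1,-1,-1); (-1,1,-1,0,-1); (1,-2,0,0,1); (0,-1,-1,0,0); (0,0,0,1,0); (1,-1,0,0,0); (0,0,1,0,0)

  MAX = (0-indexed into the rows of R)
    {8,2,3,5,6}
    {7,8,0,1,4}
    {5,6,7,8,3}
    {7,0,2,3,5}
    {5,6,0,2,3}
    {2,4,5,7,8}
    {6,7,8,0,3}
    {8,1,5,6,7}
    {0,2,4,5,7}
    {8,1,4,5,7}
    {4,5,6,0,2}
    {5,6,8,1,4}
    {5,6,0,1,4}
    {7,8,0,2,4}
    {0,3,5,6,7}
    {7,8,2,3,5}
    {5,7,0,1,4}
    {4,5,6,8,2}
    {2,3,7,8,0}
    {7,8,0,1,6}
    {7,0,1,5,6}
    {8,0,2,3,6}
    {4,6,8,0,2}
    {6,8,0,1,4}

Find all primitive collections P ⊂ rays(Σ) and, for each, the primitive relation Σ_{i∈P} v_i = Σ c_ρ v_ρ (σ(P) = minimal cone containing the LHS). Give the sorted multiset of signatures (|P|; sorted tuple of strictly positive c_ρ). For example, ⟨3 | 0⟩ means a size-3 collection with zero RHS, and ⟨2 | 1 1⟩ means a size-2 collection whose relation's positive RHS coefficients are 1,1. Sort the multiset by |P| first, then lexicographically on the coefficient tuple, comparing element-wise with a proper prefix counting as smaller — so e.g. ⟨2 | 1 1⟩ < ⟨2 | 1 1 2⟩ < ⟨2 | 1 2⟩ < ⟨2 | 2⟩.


Minimal non-faces — 6 found among 9 rays, 24 max cones:

  P={1,2}:  v_{1} + v_{2} = v_{5}  →  sig = ⟨2 | 1⟩
  P={3,4}:  v_{3} + v_{4} = v_{5}  →  sig = ⟨2 | 1⟩
  P={1,3}:  v_{1} + v_{3} = v_{5} + v_{6} + v_{7}  →  sig = ⟨2 | 1 1 1⟩
  P={0,5,8}:  v_{0} + v_{5} + v_{8} = 0  →  sig = ⟨3 | 0⟩
  P={2,6,7}:  v_{2} + v_{6} + v_{7} = v_{3}  →  sig = ⟨3 | 1⟩
  P={4,6,7}:  v_{4} + v_{6} + v_{7} = v_{1}  →  sig = ⟨3 | 1⟩

Sorted signature multiset PRS(X):
{ ⟨2 | 1⟩ ×2,  ⟨2 | 1 1 1⟩,  ⟨3 | 0⟩,  ⟨3 | 1⟩ ×2 }


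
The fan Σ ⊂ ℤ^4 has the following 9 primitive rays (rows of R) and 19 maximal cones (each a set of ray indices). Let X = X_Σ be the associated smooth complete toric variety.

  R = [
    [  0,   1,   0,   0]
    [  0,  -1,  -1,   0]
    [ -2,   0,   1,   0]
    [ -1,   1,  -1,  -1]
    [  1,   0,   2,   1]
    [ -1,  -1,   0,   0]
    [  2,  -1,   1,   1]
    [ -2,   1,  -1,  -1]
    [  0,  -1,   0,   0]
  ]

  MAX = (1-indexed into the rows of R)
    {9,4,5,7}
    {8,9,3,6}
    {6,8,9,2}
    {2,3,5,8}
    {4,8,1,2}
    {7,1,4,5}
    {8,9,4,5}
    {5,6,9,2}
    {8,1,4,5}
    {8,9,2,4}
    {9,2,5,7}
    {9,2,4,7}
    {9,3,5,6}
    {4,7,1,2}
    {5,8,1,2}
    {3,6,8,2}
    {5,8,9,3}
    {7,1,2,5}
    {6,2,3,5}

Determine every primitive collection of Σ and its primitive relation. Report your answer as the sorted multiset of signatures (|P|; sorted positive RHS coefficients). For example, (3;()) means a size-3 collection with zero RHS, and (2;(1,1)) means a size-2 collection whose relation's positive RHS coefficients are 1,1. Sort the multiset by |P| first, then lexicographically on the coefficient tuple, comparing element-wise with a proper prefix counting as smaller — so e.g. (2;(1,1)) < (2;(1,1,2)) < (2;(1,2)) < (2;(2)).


12 collections generate NE(X_Σ); each relation:

  {1,9}:  v_{1} + v_{9} = 0  so sig = (2;())
  {7,8}:  v_{7} + v_{8} = 0  so sig = (2;())
  {3,7}:  v_{3} + v_{7} = v_{5} + v_{6}  so sig = (2;(1,1))
  {4,6}:  v_{4} + v_{6} = v_{8} + v_{9}  so sig = (2;(1,1))
  {1,6}:  v_{1} + v_{6} = v_{2} + v_{5} + v_{8}  so sig = (2;(1,1,1))
  {6,7}:  v_{6} + v_{7} = v_{2} + v_{5} + v_{9}  so sig = (2;(1,1,1))
  {3,4}:  v_{3} + v_{4} = v_{5} + 2·v_{8} + v_{9}  so sig = (2;(1,1,2))
  {1,3}:  v_{1} + v_{3} = v_{2} + 2·v_{5} + 2·v_{8}  so sig = (2;(1,2,2))
  {2,4,5}:  v_{2} + v_{4} + v_{5} = 0  so sig = (3;())
  {5,6,8}:  v_{5} + v_{6} + v_{8} = v_{3}  so sig = (3;(1))
  {2,3,9}:  v_{2} + v_{3} + v_{9} = 2·v_{6}  so sig = (3;(2))
  {2,5,8,9}:  v_{2} + v_{5} + v_{8} + v_{9} = v_{6}  so sig = (4;(1))

Sorted signature multiset PRS(X):
    |P|=2: 8 collections, coeffs (), (), (1,1), (1,1), (1,1,1), (1,1,1), (1,1,2), (1,2,2)
    |P|=3: 3 collections, coeffs (), (1), (2)
    |P|=4: 1 collection, coeffs (1)


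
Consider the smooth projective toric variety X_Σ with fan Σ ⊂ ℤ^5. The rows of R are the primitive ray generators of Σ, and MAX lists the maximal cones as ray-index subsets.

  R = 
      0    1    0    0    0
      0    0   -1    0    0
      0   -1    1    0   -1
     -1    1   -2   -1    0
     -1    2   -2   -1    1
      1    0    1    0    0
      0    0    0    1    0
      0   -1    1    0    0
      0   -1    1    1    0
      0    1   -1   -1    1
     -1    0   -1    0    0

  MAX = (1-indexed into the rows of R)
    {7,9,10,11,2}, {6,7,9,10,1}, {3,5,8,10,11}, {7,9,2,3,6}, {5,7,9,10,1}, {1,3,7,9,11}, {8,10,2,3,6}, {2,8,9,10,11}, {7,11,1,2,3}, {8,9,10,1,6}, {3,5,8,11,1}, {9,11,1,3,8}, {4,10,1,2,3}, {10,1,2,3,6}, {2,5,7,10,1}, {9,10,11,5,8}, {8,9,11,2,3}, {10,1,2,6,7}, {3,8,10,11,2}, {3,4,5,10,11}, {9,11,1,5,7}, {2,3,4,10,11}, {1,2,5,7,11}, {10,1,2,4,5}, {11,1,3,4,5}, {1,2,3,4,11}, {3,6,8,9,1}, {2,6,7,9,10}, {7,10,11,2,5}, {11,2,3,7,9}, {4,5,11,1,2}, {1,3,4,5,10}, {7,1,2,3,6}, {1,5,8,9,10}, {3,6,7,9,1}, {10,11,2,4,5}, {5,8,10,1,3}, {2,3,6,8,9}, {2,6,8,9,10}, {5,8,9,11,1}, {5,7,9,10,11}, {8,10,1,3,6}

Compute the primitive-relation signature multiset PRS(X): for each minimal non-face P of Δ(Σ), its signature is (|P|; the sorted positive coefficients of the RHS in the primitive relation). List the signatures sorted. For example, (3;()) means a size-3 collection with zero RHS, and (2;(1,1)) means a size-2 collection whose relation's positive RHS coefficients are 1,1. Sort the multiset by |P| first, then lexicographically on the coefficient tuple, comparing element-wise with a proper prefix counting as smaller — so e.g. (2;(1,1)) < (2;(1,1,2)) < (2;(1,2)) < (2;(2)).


17 collections generate NE(X_Σ); each relation:

  P={6,11}:  v_{6} + v_{11} = 0  →  sig = (2;())
  P={4,9}:  v_{4} + v_{9} = v_{11}  →  sig = (2;(1))
  P={7,8}:  v_{7} + v_{8} = v_{9}  →  sig = (2;(1))
  P={5,6}:  v_{5} + v_{6} = v_{1} + v_{10}  →  sig = (2;(1,1))
  P={4,7}:  v_{4} + v_{7} = v_{1} + v_{2} + v_{11}  →  sig = (2;(1,1,1))
  P={4,8}:  v_{4} + v_{8} = v_{3} + v_{10} + v_{11}  →  sig = (2;(1,1,1))
  P={4,6}:  v_{4} + v_{6} = v_{1} + v_{2} + v_{3} + v_{10}  →  sig = (2;(1,1,1,1))
  P={1,2,8}:  v_{1} + v_{2} + v_{8} = 0  →  sig = (3;())
  P={3,7,10}:  v_{3} + v_{7} + v_{10} = 0  →  sig = (3;())
  P={1,2,9}:  v_{1} + v_{2} + v_{9} = v_{7}  →  sig = (3;(1))
  P={1,10,11}:  v_{1} + v_{10} + v_{11} = v_{5}  →  sig = (3;(1))
  P={2,3,5}:  v_{2} + v_{3} + v_{5} = v_{4}  →  sig = (3;(1))
  P={3,9,10}:  v_{3} + v_{9} + v_{10} = v_{8}  →  sig = (3;(1))
  P={2,5,8}:  v_{2} + v_{5} + v_{8} = v_{10} + v_{11}  →  sig = (3;(1,1))
  P={3,5,7}:  v_{3} + v_{5} + v_{7} = v_{1} + v_{11}  →  sig = (3;(1,1))
  P={2,5,9}:  v_{2} + v_{5} + v_{9} = v_{7} + v_{10} + v_{11}  →  sig = (3;(1,1,1))
  P={3,5,9}:  v_{3} + v_{5} + v_{9} = v_{1} + v_{8} + v_{11}  →  sig = (3;(1,1,1))

Sorted signature multiset PRS(X):
    |P|=2: 7 collections, coeffs (), (1), (1), (1,1), (1,1,1), (1,1,1), (1,1,1,1)
    |P|=3: 10 collections, coeffs (), (), (1), (1), (1), (1), (1,1), (1,1), (1,1,1), (1,1,1)


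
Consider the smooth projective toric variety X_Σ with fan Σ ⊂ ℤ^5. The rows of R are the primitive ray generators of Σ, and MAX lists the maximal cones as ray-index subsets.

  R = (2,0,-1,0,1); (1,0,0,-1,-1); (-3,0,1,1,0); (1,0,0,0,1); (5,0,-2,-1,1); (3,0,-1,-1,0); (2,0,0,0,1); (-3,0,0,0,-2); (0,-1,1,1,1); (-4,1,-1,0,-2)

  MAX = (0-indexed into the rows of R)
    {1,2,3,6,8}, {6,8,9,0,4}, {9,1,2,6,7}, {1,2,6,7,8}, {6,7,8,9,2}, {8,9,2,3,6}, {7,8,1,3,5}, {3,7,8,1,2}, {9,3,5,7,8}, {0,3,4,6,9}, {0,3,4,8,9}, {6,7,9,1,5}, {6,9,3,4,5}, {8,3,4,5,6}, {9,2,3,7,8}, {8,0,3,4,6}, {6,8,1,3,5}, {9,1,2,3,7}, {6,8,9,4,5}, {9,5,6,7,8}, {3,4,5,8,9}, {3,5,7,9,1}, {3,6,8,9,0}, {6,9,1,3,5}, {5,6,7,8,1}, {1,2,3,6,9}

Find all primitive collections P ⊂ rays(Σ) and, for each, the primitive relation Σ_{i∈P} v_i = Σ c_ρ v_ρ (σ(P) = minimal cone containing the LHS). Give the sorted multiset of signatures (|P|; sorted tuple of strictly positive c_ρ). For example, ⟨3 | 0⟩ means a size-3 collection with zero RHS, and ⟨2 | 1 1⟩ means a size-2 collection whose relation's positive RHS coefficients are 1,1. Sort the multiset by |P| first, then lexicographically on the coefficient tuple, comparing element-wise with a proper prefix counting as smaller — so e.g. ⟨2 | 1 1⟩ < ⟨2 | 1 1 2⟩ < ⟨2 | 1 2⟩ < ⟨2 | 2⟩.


Primitive collections (12):

  P = {2,5}:  v_{2} + v_{5} = 0  →  sig = ⟨2 | 0⟩
  P = {0,1}:  v_{0} + v_{1} = v_{5}  →  sig = ⟨2 | 1⟩
  P = {0,5}:  v_{0} + v_{5} = v_{4}  →  sig = ⟨2 | 1⟩
  P = {2,4}:  v_{2} + v_{4} = v_{0}  →  sig = ⟨2 | 1⟩
  P = {0,7}:  v_{0} + v_{7} = v_{5} + v_{8} + v_{9}  →  sig = ⟨2 | 1 1 1⟩
  P = {0,2}:  v_{0} + v_{2} = v_{3} + v_{6} + v_{8} + v_{9}  →  sig = ⟨2 | 1 1 1 1⟩
  P = {4,7}:  v_{4} + v_{7} = 2·v_{5} + v_{8} + v_{9}  →  sig = ⟨2 | 1 1 2⟩
  P = {1,4}:  v_{1} + v_{4} = 2·v_{5}  →  sig = ⟨2 | 2⟩
  P = {3,6,7}:  v_{3} + v_{6} + v_{7} = 0  →  sig = ⟨3 | 0⟩
  P = {1,8,9}:  v_{1} + v_{8} + v_{9} = v_{7}  →  sig = ⟨3 | 1⟩
  P = {3,5,6,8,9}:  v_{3} + v_{5} + v_{6} + v_{8} + v_{9} = v_{0}  →  sig = ⟨5 | 1⟩
  P = {3,4,6,8,9}:  v_{3} + v_{4} + v_{6} + v_{8} + v_{9} = 2·v_{0}  →  sig = ⟨5 | 2⟩

so the primitive-relation signature multiset is
{ ⟨2 | 0⟩,  ⟨2 | 1⟩ ×3,  ⟨2 | 1 1 1⟩,  ⟨2 | 1 1 1 1⟩,  ⟨2 | 1 1 2⟩,  ⟨2 | 2⟩,  ⟨3 | 0⟩,  ⟨3 | 1⟩,  ⟨5 | 1⟩,  ⟨5 | 2⟩ }


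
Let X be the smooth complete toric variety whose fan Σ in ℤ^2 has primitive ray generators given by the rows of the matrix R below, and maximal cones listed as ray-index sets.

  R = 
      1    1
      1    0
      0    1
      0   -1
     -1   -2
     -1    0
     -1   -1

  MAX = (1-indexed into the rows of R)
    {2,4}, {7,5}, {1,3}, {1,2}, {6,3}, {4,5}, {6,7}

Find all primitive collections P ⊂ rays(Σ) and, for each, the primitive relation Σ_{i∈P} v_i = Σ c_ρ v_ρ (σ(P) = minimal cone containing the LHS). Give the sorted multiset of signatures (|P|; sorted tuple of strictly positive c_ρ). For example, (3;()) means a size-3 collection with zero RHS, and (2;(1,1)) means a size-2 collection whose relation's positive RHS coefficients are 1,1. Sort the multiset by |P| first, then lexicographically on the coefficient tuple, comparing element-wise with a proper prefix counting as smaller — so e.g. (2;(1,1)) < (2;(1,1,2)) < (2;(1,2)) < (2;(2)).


|primitive collections| = 14. Relations:

  {1,7}:  v_{1} + v_{7} = 0 — sig = (2;())
  {2,6}:  v_{2} + v_{6} = 0 — sig = (2;())
  {3,4}:  v_{3} + v_{4} = 0 — sig = (2;())
  {1,4}:  v_{1} + v_{4} = v_{2} — sig = (2;(1))
  {1,5}:  v_{1} + v_{5} = v_{4} — sig = (2;(1))
  {1,6}:  v_{1} + v_{6} = v_{3} — sig = (2;(1))
  {2,3}:  v_{2} + v_{3} = v_{1} — sig = (2;(1))
  {2,7}:  v_{2} + v_{7} = v_{4} — sig = (2;(1))
  {3,5}:  v_{3} + v_{5} = v_{7} — sig = (2;(1))
  {3,7}:  v_{3} + v_{7} = v_{6} — sig = (2;(1))
  {4,6}:  v_{4} + v_{6} = v_{7} — sig = (2;(1))
  {4,7}:  v_{4} + v_{7} = v_{5} — sig = (2;(1))
  {2,5}:  v_{2} + v_{5} = 2·v_{4} — sig = (2;(2))
  {5,6}:  v_{5} + v_{6} = 2·v_{7} — sig = (2;(2))

Hence PRS(X_Σ) =
    (2;())
    (2;())
    (2;())
    (2;(1))
    (2;(1))
    (2;(1))
    (2;(1))
    (2;(1))
    (2;(1))
    (2;(1))
    (2;(1))
    (2;(1))
    (2;(2))
    (2;(2))


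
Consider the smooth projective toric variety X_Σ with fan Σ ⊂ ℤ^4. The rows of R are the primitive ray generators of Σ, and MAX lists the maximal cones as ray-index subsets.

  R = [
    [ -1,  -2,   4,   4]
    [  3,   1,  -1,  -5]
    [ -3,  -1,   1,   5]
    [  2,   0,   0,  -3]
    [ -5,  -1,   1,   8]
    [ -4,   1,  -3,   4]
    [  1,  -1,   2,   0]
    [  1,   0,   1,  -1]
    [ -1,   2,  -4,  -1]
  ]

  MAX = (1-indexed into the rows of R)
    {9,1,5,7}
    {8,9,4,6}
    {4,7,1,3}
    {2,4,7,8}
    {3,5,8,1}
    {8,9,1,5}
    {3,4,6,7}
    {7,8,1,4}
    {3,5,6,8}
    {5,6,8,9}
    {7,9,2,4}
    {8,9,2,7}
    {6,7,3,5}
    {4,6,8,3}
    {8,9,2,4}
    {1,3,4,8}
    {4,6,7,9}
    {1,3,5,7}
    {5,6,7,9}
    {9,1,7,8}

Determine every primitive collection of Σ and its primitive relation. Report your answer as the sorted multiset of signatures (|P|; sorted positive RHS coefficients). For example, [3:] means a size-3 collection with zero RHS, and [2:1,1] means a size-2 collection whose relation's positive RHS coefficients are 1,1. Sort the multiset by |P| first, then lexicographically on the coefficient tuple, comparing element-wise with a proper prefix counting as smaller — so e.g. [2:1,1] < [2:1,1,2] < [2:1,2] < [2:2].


|primitive collections| = 12. Relations:

  P = {2,3}:  v_{2} + v_{3} = 0 ; sig = [2:]
  P = {1,6}:  v_{1} + v_{6} = v_{5} ; sig = [2:1]
  P = {2,6}:  v_{2} + v_{6} = v_{9} ; sig = [2:1]
  P = {3,9}:  v_{3} + v_{9} = v_{6} ; sig = [2:1]
  P = {4,5}:  v_{4} + v_{5} = v_{3} ; sig = [2:1]
  P = {1,2}:  v_{1} + v_{2} = v_{7} + v_{8} ; sig = [2:1,1]
  P = {2,5}:  v_{2} + v_{5} = v_{1} + v_{9} ; sig = [2:1,1]
  P = {1,4,9}:  v_{1} + v_{4} + v_{9} = 0 ; sig = [3:]
  P = {3,7,8}:  v_{3} + v_{7} + v_{8} = v_{1} ; sig = [3:1]
  P = {6,7,8}:  v_{6} + v_{7} + v_{8} = v_{1} + v_{9} ; sig = [3:1,1]
  P = {5,7,8}:  v_{5} + v_{7} + v_{8} = 2·v_{1} + v_{9} ; sig = [3:1,2]
  P = {4,7,8,9}:  v_{4} + v_{7} + v_{8} + v_{9} = v_{2} ; sig = [4:1]

Sorted signature multiset PRS(X):
{ [2:],  [2:1] ×4,  [2:1,1] ×2,  [3:],  [3:1],  [3:1,1],  [3:1,2],  [4:1] }


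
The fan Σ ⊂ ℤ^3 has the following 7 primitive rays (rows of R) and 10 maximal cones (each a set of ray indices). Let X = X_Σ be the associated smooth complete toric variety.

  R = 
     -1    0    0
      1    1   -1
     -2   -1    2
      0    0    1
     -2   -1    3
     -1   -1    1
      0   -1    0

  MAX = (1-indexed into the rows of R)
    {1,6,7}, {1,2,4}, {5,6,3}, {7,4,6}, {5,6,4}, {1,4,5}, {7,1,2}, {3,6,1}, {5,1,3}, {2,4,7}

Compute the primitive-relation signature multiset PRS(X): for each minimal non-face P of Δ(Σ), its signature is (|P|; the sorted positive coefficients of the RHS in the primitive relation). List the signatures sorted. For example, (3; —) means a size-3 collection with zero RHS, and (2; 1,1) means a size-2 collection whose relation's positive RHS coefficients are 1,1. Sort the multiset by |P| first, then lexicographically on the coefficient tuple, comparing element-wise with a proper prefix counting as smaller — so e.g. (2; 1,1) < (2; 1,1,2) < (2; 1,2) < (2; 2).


Σ has 9 primitive collections:

  {2,6}:  v_{2} + v_{6} = 0  ⟹  sig = (2; —)
  {3,4}:  v_{3} + v_{4} = v_{5}  ⟹  sig = (2; 1)
  {2,3}:  v_{2} + v_{3} = v_{1} + v_{4}  ⟹  sig = (2; 1,1)
  {2,5}:  v_{2} + v_{5} = v_{1} + 2·v_{4}  ⟹  sig = (2; 1,2)
  {5,7}:  v_{5} + v_{7} = v_{4} + 2·v_{6}  ⟹  sig = (2; 1,2)
  {3,7}:  v_{3} + v_{7} = 2·v_{6}  ⟹  sig = (2; 2)
  {1,4,6}:  v_{1} + v_{4} + v_{6} = v_{3}  ⟹  sig = (3; 1)
  {1,4,7}:  v_{1} + v_{4} + v_{7} = v_{6}  ⟹  sig = (3; 1)
  {1,5,6}:  v_{1} + v_{5} + v_{6} = 2·v_{3}  ⟹  sig = (3; 2)

so the primitive-relation signature multiset is
    (2; —)
    (2; 1)
    (2; 1,1)
    (2; 1,2)
    (2; 1,2)
    (2; 2)
    (3; 1)
    (3; 1)
    (3; 2)


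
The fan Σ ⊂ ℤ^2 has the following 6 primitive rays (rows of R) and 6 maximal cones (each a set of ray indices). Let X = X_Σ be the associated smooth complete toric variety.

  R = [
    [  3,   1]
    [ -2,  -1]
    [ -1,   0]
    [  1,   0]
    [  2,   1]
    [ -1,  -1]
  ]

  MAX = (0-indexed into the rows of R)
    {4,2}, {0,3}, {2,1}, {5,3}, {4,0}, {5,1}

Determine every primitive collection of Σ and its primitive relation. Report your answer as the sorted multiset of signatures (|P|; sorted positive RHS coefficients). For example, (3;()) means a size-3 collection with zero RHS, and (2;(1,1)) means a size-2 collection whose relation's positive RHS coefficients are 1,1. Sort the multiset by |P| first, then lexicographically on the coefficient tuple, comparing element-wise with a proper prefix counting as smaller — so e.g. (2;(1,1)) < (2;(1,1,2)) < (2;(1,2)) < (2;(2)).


Σ has 9 primitive collections:

  P = {1,4}:  v_{1} + v_{4} = 0 ; sig = (2;())
  P = {2,3}:  v_{2} + v_{3} = 0 ; sig = (2;())
  P = {0,1}:  v_{0} + v_{1} = v_{3} ; sig = (2;(1))
  P = {0,2}:  v_{0} + v_{2} = v_{4} ; sig = (2;(1))
  P = {1,3}:  v_{1} + v_{3} = v_{5} ; sig = (2;(1))
  P = {2,5}:  v_{2} + v_{5} = v_{1} ; sig = (2;(1))
  P = {3,4}:  v_{3} + v_{4} = v_{0} ; sig = (2;(1))
  P = {4,5}:  v_{4} + v_{5} = v_{3} ; sig = (2;(1))
  P = {0,5}:  v_{0} + v_{5} = 2·v_{3} ; sig = (2;(2))

Sorted signature multiset PRS(X):
[(2;()), (2;()), (2;(1)), (2;(1)), (2;(1)), (2;(1)), (2;(1)), (2;(1)), (2;(2))]


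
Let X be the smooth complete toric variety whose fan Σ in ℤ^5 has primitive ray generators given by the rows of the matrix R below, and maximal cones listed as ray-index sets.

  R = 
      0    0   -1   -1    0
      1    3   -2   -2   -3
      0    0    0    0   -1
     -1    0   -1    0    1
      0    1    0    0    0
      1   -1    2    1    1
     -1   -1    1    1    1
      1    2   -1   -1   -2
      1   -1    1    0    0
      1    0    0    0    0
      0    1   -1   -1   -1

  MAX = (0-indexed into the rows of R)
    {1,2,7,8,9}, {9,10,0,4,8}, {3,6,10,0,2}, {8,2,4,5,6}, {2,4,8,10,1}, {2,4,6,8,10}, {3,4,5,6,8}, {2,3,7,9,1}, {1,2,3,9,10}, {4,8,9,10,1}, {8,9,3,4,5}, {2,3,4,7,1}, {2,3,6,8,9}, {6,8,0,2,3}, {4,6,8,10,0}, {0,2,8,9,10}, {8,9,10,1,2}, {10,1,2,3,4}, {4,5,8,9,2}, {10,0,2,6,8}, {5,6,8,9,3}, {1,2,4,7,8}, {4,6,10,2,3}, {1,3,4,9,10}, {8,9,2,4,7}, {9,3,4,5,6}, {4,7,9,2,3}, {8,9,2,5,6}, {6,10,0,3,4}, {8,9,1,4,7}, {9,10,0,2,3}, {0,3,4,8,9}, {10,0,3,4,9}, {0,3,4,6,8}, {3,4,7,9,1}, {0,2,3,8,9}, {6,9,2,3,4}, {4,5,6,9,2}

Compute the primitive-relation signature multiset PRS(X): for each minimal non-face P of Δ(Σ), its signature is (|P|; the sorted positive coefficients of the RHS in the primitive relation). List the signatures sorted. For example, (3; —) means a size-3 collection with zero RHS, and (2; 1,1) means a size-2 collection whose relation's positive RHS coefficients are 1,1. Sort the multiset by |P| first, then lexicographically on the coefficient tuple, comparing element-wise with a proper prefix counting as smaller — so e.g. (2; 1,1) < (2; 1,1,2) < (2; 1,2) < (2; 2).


20 collections generate NE(X_Σ); each relation:

  • {7,10}:  v_{7} + v_{10} = v_{1} ; sig = (2; 1)
  • {5,10}:  v_{5} + v_{10} = v_{4} + v_{8} ; sig = (2; 1,1)
  • {6,7}:  v_{6} + v_{7} = v_{2} + v_{4} ; sig = (2; 1,1)
  • {1,5}:  v_{1} + v_{5} = v_{4} + v_{7} + v_{8} ; sig = (2; 1,1,1)
  • {1,6}:  v_{1} + v_{6} = v_{2} + v_{4} + v_{10} ; sig = (2; 1,1,1)
  • {5,7}:  v_{5} + v_{7} = v_{2} + 2·v_{4} + v_{8} + v_{9} ; sig = (2; 1,1,1,2)
  • {0,5}:  v_{0} + v_{5} = v_{3} + v_{4} + 2·v_{8} ; sig = (2; 1,1,2)
  • {0,7}:  v_{0} + v_{7} = v_{9} + 2·v_{10} ; sig = (2; 1,2)
  • {0,1}:  v_{0} + v_{1} = v_{9} + 3·v_{10} ; sig = (2; 1,3)
  • {6,9,10}:  v_{6} + v_{9} + v_{10} = 0 ; sig = (3; —)
  • {0,2,4}:  v_{0} + v_{2} + v_{4} = v_{10} ; sig = (3; 1)
  • {3,8,10}:  v_{3} + v_{8} + v_{10} = v_{0} ; sig = (3; 1)
  • {0,6,9}:  v_{0} + v_{6} + v_{9} = v_{3} + v_{8} ; sig = (3; 1,1)
  • {2,3,5}:  v_{2} + v_{3} + v_{5} = v_{6} + v_{9} ; sig = (3; 1,1)
  • {3,7,8}:  v_{3} + v_{7} + v_{8} = v_{9} + v_{10} ; sig = (3; 1,1)
  • {1,3,8}:  v_{1} + v_{3} + v_{8} = v_{9} + 2·v_{10} ; sig = (3; 1,2)
  • {2,3,4,8}:  v_{2} + v_{3} + v_{4} + v_{8} = 0 ; sig = (4; —)
  • {2,4,9,10}:  v_{2} + v_{4} + v_{9} + v_{10} = v_{7} ; sig = (4; 1)
  • {4,6,8,9}:  v_{4} + v_{6} + v_{8} + v_{9} = v_{5} ; sig = (4; 1)
  • {1,2,4,9}:  v_{1} + v_{2} + v_{4} + v_{9} = 2·v_{7} ; sig = (4; 2)

Sorted signature multiset PRS(X):
[(2; 1), (2; 1,1), (2; 1,1), (2; 1,1,1), (2; 1,1,1), (2; 1,1,1,2), (2; 1,1,2), (2; 1,2), (2; 1,3), (3; —), (3; 1), (3; 1), (3; 1,1), (3; 1,1), (3; 1,1), (3; 1,2), (4; —), (4; 1), (4; 1), (4; 2)]


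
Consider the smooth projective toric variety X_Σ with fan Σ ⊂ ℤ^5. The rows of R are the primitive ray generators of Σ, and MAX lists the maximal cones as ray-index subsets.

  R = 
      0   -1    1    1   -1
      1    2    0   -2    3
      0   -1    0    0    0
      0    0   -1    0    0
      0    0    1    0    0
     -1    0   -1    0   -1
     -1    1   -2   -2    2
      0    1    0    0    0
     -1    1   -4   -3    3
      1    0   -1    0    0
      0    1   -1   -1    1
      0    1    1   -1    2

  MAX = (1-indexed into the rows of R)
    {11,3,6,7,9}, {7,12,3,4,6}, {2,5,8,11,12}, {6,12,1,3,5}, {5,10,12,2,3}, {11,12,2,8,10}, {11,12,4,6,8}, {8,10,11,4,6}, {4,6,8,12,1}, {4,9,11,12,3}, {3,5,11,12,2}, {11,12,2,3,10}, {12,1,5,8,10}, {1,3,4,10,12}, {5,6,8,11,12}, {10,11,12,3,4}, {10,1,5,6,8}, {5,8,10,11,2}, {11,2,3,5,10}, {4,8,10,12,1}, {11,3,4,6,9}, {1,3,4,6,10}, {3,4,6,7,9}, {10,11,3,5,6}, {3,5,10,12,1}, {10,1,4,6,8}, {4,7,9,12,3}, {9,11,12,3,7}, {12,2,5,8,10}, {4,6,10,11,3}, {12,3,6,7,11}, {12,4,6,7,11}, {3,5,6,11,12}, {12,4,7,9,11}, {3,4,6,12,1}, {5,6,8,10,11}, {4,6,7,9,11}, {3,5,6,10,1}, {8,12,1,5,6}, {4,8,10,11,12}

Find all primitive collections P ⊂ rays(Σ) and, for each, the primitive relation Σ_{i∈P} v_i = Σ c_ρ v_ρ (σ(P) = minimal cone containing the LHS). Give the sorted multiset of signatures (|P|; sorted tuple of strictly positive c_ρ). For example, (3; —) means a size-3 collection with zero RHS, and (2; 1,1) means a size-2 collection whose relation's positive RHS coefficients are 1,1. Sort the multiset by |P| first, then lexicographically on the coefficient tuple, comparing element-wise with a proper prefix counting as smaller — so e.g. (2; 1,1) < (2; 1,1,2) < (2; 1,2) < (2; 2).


Primitive collections (21):

  P={1,11}:  v_{1} + v_{11} = 0  ⇒ sig = (2; —)
  P={3,8}:  v_{3} + v_{8} = 0  ⇒ sig = (2; —)
  P={4,5}:  v_{4} + v_{5} = 0  ⇒ sig = (2; —)
  P={1,2}:  v_{1} + v_{2} = v_{5} + v_{10} + v_{12}  ⇒ sig = (2; 1,1,1)
  P={1,9}:  v_{1} + v_{9} = v_{3} + v_{4} + v_{7}  ⇒ sig = (2; 1,1,1)
  P={2,4}:  v_{2} + v_{4} = v_{10} + v_{11} + v_{12}  ⇒ sig = (2; 1,1,1)
  P={5,9}:  v_{5} + v_{9} = v_{3} + v_{7} + v_{11}  ⇒ sig = (2; 1,1,1)
  P={8,9}:  v_{8} + v_{9} = v_{4} + v_{7} + v_{11}  ⇒ sig = (2; 1,1,1)
  P={1,7}:  v_{1} + v_{7} = v_{3} + v_{4} + v_{6} + v_{12}  ⇒ sig = (2; 1,1,1,1)
  P={5,7}:  v_{5} + v_{7} = v_{3} + v_{6} + v_{11} + v_{12}  ⇒ sig = (2; 1,1,1,1)
  P={7,8}:  v_{7} + v_{8} = v_{4} + v_{6} + v_{11} + v_{12}  ⇒ sig = (2; 1,1,1,1)
  P={7,10}:  v_{7} + v_{10} = v_{3} + v_{4} + 2·v_{11}  ⇒ sig = (2; 1,1,2)
  P={2,9}:  v_{2} + v_{9} = 2·v_{3} + v_{4} + 4·v_{11} + v_{12}  ⇒ sig = (2; 1,1,2,4)
  P={2,7}:  v_{2} + v_{7} = v_{3} + 3·v_{11} + v_{12}  ⇒ sig = (2; 1,1,3)
  P={2,6}:  v_{2} + v_{6} = v_{5} + 2·v_{11}  ⇒ sig = (2; 1,2)
  P={9,10}:  v_{9} + v_{10} = 2·v_{3} + 2·v_{4} + 3·v_{11}  ⇒ sig = (2; 2,2,3)
  P={6,10,12}:  v_{6} + v_{10} + v_{12} = v_{11}  ⇒ sig = (3; 1)
  P={6,9,12}:  v_{6} + v_{9} + v_{12} = 2·v_{7}  ⇒ sig = (3; 2)
  P={3,4,7,11}:  v_{3} + v_{4} + v_{7} + v_{11} = v_{9}  ⇒ sig = (4; 1)
  P={5,10,11,12}:  v_{5} + v_{10} + v_{11} + v_{12} = v_{2}  ⇒ sig = (4; 1)
  P={3,4,6,11,12}:  v_{3} + v_{4} + v_{6} + v_{11} + v_{12} = v_{7}  ⇒ sig = (5; 1)

Hence PRS(X_Σ) =
{ (2; —) ×3,  (2; 1,1,1) ×5,  (2; 1,1,1,1) ×3,  (2; 1,1,2),  (2; 1,1,2,4),  (2; 1,1,3),  (2; 1,2),  (2; 2,2,3),  (3; 1),  (3; 2),  (4; 1) ×2,  (5; 1) }


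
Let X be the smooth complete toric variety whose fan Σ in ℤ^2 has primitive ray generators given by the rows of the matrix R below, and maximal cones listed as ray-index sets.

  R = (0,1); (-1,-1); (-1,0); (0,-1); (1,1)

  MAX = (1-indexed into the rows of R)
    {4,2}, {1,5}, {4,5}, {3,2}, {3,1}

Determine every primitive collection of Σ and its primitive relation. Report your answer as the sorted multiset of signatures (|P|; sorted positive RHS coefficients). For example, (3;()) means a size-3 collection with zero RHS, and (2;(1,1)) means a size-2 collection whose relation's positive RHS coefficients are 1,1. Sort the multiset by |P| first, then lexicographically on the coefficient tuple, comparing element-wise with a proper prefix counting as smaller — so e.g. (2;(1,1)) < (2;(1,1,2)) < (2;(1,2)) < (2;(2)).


5 minimal non-faces of Δ(Σ) (on 5 rays):

  {1,4}:  v_{1} + v_{4} = 0 — sig = (2;())
  {2,5}:  v_{2} + v_{5} = 0 — sig = (2;())
  {1,2}:  v_{1} + v_{2} = v_{3} — sig = (2;(1))
  {3,4}:  v_{3} + v_{4} = v_{2} — sig = (2;(1))
  {3,5}:  v_{3} + v_{5} = v_{1} — sig = (2;(1))

so the primitive-relation signature multiset is
    |P|=2: 5 collections, coeffs (), (), (1), (1), (1)


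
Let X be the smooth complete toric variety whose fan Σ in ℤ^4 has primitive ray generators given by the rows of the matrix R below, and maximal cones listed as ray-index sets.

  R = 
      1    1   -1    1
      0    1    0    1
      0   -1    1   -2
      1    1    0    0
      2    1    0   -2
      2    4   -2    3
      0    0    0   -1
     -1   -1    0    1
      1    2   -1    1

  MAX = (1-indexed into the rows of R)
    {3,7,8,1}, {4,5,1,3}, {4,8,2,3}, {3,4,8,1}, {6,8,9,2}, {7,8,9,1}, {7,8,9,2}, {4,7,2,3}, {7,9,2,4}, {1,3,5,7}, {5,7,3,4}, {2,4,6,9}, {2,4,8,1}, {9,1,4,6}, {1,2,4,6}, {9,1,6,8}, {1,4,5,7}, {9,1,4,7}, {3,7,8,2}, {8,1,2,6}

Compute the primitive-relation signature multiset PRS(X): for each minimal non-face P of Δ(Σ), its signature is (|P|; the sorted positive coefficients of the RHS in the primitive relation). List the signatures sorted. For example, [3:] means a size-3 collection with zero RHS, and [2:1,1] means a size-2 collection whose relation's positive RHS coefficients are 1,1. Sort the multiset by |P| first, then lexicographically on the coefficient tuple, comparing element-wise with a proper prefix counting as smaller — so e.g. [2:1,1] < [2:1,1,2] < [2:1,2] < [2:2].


Δ(Σ) — 9 vertices, 14 min non-faces:

  • {3,6}:  v_{3} + v_{6} = v_{4} + v_{9}  ⇒ sig = [2:1,1]
  • {3,9}:  v_{3} + v_{9} = v_{4} + v_{7}  ⇒ sig = [2:1,1]
  • {5,8}:  v_{5} + v_{8} = v_{1} + v_{3}  ⇒ sig = [2:1,1]
  • {5,6}:  v_{5} + v_{6} = v_{1} + 2·v_{4} + v_{7} + v_{9}  ⇒ sig = [2:1,1,1,2]
  • {2,5}:  v_{2} + v_{5} = 2·v_{4} + v_{7}  ⇒ sig = [2:1,2]
  • {5,9}:  v_{5} + v_{9} = v_{1} + 2·v_{4} + 2·v_{7}  ⇒ sig = [2:1,2,2]
  • {6,7}:  v_{6} + v_{7} = 2·v_{9}  ⇒ sig = [2:2]
  • {4,7,8}:  v_{4} + v_{7} + v_{8} = 0  ⇒ sig = [3:]
  • {1,2,3}:  v_{1} + v_{2} + v_{3} = v_{4}  ⇒ sig = [3:1]
  • {1,2,7}:  v_{1} + v_{2} + v_{7} = v_{9}  ⇒ sig = [3:1]
  • {1,2,9}:  v_{1} + v_{2} + v_{9} = v_{6}  ⇒ sig = [3:1]
  • {4,8,9}:  v_{4} + v_{8} + v_{9} = v_{1} + v_{2}  ⇒ sig = [3:1,1]
  • {4,6,8}:  v_{4} + v_{6} + v_{8} = 2·v_{1} + 2·v_{2}  ⇒ sig = [3:2,2]
  • {1,3,4,7}:  v_{1} + v_{3} + v_{4} + v_{7} = v_{5}  ⇒ sig = [4:1]

Signatures (|P|; sorted positive RHS coefficients), sorted:
    |P|=2: 7 collections, coeffs (1,1), (1,1), (1,1), (1,1,1,2), (1,2), (1,2,2), (2)
    |P|=3: 6 collections, coeffs (), (1), (1), (1), (1,1), (2,2)
    |P|=4: 1 collection, coeffs (1)


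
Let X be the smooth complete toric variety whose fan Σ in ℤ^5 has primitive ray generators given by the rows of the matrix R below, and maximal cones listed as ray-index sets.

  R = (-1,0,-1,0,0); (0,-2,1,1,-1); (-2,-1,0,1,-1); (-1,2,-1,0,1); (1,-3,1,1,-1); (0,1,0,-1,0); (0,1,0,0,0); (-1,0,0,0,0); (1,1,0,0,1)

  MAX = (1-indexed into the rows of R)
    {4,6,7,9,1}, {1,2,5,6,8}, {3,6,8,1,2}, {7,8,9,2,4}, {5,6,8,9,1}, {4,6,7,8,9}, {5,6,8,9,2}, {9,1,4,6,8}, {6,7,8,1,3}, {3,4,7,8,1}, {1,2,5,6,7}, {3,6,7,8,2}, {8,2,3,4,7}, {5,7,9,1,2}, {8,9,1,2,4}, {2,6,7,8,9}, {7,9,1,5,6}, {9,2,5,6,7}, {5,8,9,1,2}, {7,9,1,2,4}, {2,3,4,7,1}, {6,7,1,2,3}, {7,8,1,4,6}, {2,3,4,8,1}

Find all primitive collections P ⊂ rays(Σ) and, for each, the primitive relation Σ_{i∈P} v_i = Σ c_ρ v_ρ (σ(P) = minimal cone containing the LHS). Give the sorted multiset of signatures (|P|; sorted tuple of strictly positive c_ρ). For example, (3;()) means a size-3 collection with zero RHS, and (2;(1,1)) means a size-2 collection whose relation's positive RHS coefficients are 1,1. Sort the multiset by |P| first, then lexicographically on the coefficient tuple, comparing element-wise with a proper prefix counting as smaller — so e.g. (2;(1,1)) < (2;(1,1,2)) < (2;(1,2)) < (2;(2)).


Minimal non-faces — 9 found among 9 rays, 24 max cones:

  • {3,9}:  v_{3} + v_{9} = v_{2} + v_{4}  so sig = (2;(1,1))
  • {4,5}:  v_{4} + v_{5} = v_{1} + v_{2} + v_{9}  so sig = (2;(1,1,1))
  • {3,5}:  v_{3} + v_{5} = v_{1} + 2·v_{2}  so sig = (2;(1,2))
  • {5,7,8}:  v_{5} + v_{7} + v_{8} = v_{2}  so sig = (3;(1))
  • {2,4,6}:  v_{2} + v_{4} + v_{6} = v_{7} + v_{8}  so sig = (3;(1,1))
  • {3,4,6}:  v_{3} + v_{4} + v_{6} = v_{1} + 2·v_{7} + 2·v_{8}  so sig = (3;(1,2,2))
  • {1,2,6,9}:  v_{1} + v_{2} + v_{6} + v_{9} = 0  so sig = (4;())
  • {1,2,7,8}:  v_{1} + v_{2} + v_{7} + v_{8} = v_{3}  so sig = (4;(1))
  • {1,7,8,9}:  v_{1} + v_{7} + v_{8} + v_{9} = v_{4}  so sig = (4;(1))

Signatures (|P|; sorted positive RHS coefficients), sorted:
    |P|=2: 3 collections, coeffs (1,1), (1,1,1), (1,2)
    |P|=3: 3 collections, coeffs (1), (1,1), (1,2,2)
    |P|=4: 3 collections, coeffs (), (1), (1)
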